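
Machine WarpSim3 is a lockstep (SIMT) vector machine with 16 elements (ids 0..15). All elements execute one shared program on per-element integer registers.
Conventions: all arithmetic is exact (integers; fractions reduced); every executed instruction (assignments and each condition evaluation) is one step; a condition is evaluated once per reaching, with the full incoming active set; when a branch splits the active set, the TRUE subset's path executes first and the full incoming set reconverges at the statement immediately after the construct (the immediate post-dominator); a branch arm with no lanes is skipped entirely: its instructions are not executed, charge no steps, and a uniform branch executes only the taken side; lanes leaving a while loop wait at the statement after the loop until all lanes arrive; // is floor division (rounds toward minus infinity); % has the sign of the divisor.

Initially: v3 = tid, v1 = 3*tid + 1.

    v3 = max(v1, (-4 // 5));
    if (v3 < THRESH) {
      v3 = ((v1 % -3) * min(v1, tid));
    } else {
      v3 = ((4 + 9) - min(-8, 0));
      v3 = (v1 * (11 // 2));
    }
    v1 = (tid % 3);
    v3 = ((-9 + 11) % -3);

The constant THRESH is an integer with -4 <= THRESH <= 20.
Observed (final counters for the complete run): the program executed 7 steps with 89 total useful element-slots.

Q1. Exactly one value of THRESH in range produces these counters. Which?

Answer: THRESH = 20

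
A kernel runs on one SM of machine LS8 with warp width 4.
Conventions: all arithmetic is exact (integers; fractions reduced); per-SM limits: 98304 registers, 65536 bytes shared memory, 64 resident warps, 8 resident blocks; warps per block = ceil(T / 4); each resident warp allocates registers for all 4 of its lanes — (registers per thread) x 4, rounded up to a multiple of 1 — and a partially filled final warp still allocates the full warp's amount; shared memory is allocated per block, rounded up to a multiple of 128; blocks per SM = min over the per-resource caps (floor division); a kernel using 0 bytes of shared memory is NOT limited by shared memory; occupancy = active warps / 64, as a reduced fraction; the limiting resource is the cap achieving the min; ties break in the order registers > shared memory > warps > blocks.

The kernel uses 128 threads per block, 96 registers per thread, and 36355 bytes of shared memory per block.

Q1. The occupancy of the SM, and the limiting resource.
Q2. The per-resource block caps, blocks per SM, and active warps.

Answer: occupancy 1/2, limited by shared memory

registers: 8 blocks
shared memory: 1 block
warps: 2 blocks
blocks: 8 blocks

Answer: 1 block, 32 active warps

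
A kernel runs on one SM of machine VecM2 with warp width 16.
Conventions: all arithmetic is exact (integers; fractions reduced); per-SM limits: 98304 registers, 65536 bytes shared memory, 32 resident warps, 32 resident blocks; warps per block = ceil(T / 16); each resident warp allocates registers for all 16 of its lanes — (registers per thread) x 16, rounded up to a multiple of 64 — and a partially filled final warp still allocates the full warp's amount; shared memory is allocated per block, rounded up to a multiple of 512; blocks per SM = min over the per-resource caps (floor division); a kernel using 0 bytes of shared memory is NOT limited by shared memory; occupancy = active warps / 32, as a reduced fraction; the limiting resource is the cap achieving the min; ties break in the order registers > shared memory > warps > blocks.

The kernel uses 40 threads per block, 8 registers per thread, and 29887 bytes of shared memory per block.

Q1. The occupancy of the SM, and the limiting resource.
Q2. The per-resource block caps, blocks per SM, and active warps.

Answer: occupancy 3/16, limited by shared memory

registers: 256 blocks
shared memory: 2 blocks
warps: 10 blocks
blocks: 32 blocks

Answer: 2 blocks, 6 active warps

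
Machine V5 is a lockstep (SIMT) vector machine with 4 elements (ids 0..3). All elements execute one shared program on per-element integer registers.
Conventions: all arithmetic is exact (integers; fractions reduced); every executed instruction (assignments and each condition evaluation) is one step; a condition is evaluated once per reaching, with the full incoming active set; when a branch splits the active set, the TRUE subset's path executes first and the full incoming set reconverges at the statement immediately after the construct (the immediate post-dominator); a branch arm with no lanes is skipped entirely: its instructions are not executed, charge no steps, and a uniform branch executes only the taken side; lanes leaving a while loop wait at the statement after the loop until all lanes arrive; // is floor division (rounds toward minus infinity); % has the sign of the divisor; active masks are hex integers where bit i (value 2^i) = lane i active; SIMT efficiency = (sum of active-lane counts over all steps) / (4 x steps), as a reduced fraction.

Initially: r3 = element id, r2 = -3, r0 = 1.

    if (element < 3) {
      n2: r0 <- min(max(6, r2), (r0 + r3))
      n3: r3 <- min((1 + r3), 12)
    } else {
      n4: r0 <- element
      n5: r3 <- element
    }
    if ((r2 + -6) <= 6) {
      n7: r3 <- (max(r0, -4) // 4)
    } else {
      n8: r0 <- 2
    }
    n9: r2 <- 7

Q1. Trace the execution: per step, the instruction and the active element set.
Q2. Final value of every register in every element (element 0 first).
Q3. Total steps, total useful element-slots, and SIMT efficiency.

step 0: eval (element < 3)           0xf
step 1: r0 <- min(max(6, r2), (r0 + r3)) 0x7
step 2: r3 <- min((1 + r3), 12)      0x7
step 3: r0 <- element                0x8
step 4: r3 <- element                0x8
step 5: eval ((r2 + -6) <= 6)        0xf
step 6: r3 <- (max(r0, -4) // 4)     0xf
step 7: r2 <- 7                      0xf

Answer: 8 steps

r3: 0,0,0,0
r2: 7,7,7,7
r0: 1,2,3,3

steps = 8; useful = 24; efficiency = 24/32 = 3/4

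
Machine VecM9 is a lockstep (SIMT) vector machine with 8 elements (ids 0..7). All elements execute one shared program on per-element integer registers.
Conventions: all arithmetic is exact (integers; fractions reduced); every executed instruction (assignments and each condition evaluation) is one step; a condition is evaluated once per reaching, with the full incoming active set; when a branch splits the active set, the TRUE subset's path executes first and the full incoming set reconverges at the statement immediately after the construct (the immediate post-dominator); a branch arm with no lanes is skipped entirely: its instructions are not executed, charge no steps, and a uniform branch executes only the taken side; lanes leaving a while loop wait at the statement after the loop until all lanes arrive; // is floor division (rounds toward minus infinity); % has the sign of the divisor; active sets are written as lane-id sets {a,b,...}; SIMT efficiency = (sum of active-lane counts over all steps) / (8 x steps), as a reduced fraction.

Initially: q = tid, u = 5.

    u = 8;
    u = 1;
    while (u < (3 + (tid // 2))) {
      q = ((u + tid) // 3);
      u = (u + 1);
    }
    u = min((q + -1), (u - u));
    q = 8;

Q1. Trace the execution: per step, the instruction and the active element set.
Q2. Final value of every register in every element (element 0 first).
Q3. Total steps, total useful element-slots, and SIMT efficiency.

step 0: u <- 8                       {0,1,2,3,4,5,6,7}
step 1: u <- 1                       {0,1,2,3,4,5,6,7}
step 2: eval (u < (3 + (tid // 2)))  {0,1,2,3,4,5,6,7}
step 3: q <- ((u + tid) // 3)        {0,1,2,3,4,5,6,7}
step 4: u <- (u + 1)                 {0,1,2,3,4,5,6,7}
step 5: eval (u < (3 + (tid // 2)))  {0,1,2,3,4,5,6,7}
step 6: q <- ((u + tid) // 3)        {0,1,2,3,4,5,6,7}
step 7: u <- (u + 1)                 {0,1,2,3,4,5,6,7}
step 8: eval (u < (3 + (tid // 2)))  {0,1,2,3,4,5,6,7}
step 9: q <- ((u + tid) // 3)        {2,3,4,5,6,7}
step 10: u <- (u + 1)                 {2,3,4,5,6,7}
step 11: eval (u < (3 + (tid // 2)))  {2,3,4,5,6,7}
step 12: q <- ((u + tid) // 3)        {4,5,6,7}
step 13: u <- (u + 1)                 {4,5,6,7}
step 14: eval (u < (3 + (tid // 2)))  {4,5,6,7}
step 15: q <- ((u + tid) // 3)        {6,7}
step 16: u <- (u + 1)                 {6,7}
step 17: eval (u < (3 + (tid // 2)))  {6,7}
step 18: u <- min((q + -1), (u - u))  {0,1,2,3,4,5,6,7}
step 19: q <- 8                       {0,1,2,3,4,5,6,7}

Answer: 20 steps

q: 8,8,8,8,8,8,8,8
u: -1,0,0,0,0,0,0,0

steps = 20; useful = 124; efficiency = 124/160 = 31/40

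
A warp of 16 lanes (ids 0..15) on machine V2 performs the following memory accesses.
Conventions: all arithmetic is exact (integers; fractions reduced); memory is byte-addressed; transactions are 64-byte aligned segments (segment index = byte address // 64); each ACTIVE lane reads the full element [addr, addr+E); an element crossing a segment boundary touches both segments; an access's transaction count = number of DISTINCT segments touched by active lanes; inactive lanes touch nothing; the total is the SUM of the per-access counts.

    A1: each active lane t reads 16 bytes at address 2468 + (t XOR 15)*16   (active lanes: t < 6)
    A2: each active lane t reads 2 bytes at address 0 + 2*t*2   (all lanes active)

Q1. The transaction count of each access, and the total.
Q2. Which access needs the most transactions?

A1: 2 transactions
A2: 1 transaction

Answer: 2,1; total 3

Answer: A1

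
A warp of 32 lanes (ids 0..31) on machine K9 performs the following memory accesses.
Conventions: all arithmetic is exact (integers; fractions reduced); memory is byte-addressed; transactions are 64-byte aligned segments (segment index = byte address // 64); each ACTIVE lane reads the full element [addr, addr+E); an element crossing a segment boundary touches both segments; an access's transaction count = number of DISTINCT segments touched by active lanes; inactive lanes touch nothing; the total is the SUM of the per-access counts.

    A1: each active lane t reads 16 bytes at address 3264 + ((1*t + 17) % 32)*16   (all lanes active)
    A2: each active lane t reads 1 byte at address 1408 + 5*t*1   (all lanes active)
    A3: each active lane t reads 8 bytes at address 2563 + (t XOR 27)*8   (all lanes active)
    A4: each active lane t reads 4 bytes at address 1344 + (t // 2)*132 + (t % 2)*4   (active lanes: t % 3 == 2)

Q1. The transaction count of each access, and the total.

A1: 8 transactions
A2: 3 transactions
A3: 5 transactions
A4: 10 transactions

Answer: 8,3,5,10; total 26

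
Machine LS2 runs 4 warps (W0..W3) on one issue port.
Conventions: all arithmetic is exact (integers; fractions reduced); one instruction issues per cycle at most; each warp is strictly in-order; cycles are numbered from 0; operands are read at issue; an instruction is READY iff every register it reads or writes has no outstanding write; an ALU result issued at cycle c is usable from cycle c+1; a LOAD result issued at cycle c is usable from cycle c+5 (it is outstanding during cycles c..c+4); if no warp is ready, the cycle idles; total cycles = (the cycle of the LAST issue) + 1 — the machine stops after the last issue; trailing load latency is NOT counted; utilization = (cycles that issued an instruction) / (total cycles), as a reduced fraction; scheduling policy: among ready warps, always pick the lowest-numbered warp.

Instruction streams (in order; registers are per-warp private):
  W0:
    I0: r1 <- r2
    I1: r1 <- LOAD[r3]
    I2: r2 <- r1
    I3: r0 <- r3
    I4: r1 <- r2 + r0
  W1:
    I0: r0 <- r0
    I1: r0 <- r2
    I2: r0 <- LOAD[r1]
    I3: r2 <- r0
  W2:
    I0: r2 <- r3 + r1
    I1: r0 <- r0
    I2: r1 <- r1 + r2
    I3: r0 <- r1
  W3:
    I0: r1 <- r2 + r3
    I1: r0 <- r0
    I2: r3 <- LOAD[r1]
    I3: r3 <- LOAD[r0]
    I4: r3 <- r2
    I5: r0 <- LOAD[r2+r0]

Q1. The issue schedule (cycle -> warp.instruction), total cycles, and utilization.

cycle 0: W0.I0
cycle 1: W0.I1
cycle 2: W1.I0
cycle 3: W1.I1
cycle 4: W1.I2
cycle 5: W2.I0
cycle 6: W0.I2
cycle 7: W0.I3
cycle 8: W0.I4
cycle 9: W1.I3
cycle 10: W2.I1
cycle 11: W2.I2
cycle 12: W2.I3
cycle 13: W3.I0
cycle 14: W3.I1
cycle 15: W3.I2
cycle 16: idle
cycle 17: idle
cycle 18: idle
cycle 19: idle
cycle 20: W3.I3
cycle 21: idle
cycle 22: idle
cycle 23: idle
cycle 24: idle
cycle 25: W3.I4
cycle 26: W3.I5

Answer: 27 cycles, utilization 19/27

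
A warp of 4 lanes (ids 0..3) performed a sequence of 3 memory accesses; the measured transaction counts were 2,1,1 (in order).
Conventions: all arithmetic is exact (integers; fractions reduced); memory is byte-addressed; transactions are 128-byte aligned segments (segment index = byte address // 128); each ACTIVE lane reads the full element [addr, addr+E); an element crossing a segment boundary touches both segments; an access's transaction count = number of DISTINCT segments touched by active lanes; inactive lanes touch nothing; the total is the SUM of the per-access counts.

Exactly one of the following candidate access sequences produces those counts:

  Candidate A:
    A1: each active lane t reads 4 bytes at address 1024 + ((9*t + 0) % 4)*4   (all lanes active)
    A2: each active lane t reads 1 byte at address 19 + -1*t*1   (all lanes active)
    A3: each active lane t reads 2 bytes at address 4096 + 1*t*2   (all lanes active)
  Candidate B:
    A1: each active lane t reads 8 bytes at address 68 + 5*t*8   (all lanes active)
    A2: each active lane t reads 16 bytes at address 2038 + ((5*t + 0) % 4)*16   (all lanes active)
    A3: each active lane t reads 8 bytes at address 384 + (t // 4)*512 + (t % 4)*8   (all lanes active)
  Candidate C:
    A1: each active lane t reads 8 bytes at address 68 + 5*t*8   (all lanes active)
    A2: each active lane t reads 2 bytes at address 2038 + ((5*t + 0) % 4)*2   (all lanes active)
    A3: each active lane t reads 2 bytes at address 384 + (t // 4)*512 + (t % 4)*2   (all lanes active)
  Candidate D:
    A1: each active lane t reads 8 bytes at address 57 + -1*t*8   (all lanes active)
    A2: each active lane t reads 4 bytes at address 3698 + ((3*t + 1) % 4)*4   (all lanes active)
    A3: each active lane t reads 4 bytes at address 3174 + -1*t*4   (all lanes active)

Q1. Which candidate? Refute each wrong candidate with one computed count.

A: A1 gives 1 transaction, not 2
B: A2 gives 2 transactions, not 1
D: A1 gives 1 transaction, not 2
C: all counts match (2,1,1)

Answer: C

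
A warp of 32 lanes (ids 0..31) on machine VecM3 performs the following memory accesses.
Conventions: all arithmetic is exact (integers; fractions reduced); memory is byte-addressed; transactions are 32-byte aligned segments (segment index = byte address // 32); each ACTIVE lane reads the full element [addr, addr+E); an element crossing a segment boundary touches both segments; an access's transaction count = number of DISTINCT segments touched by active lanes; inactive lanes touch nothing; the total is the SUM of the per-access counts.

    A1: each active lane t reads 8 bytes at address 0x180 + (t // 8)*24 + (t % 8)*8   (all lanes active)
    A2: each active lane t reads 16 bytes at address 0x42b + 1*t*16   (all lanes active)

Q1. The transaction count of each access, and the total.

A1: 5 transactions
A2: 17 transactions

Answer: 5,17; total 22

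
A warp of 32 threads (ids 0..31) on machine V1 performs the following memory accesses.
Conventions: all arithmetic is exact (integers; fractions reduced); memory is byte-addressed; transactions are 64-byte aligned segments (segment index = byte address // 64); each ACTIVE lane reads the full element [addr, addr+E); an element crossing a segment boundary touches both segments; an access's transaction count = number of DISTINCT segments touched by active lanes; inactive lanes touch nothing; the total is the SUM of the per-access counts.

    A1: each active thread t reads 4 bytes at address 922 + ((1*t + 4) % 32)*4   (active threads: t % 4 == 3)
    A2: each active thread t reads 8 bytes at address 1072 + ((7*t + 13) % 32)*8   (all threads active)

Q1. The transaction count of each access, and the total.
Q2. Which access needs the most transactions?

A1: 3 transactions
A2: 5 transactions

Answer: 3,5; total 8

Answer: A2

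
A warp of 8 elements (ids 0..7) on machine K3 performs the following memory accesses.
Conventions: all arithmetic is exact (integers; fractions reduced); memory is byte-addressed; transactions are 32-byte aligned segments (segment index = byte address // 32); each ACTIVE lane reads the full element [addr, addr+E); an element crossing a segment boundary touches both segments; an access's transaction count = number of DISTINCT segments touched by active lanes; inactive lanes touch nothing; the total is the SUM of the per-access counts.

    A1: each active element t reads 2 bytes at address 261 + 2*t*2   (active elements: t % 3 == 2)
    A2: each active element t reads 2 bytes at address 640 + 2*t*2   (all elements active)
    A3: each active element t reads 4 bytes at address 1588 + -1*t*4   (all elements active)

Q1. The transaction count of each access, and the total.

A1: 1 transaction
A2: 1 transaction
A3: 2 transactions

Answer: 1,1,2; total 4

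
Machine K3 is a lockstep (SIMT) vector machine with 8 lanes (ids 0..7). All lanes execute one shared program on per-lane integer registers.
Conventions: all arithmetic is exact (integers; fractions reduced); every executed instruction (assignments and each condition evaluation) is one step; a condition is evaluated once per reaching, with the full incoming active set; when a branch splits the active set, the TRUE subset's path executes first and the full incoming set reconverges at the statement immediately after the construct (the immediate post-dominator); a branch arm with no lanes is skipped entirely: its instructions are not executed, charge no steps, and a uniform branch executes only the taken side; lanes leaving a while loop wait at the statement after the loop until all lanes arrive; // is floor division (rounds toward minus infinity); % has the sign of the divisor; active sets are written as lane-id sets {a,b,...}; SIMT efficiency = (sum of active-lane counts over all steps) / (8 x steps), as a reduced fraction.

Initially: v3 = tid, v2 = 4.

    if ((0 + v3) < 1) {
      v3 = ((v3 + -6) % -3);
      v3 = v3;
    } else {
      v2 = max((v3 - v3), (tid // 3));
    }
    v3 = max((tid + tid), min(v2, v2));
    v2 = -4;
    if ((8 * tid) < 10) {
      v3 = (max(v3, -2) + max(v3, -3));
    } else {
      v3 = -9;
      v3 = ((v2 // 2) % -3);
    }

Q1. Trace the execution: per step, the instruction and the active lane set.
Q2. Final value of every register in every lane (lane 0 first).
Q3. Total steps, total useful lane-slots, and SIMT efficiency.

step 0: eval ((0 + v3) < 1)          {0,1,2,3,4,5,6,7}
step 1: v3 <- ((v3 + -6) % -3)       {0}
step 2: v3 <- v3                     {0}
step 3: v2 <- max((v3 - v3), (tid // 3)) {1,2,3,4,5,6,7}
step 4: v3 <- max((tid + tid), min(v2, v2)) {0,1,2,3,4,5,6,7}
step 5: v2 <- -4                     {0,1,2,3,4,5,6,7}
step 6: eval ((8 * tid) < 10)        {0,1,2,3,4,5,6,7}
step 7: v3 <- (max(v3, -2) + max(v3, -3)) {0,1}
step 8: v3 <- -9                     {2,3,4,5,6,7}
step 9: v3 <- ((v2 // 2) % -3)       {2,3,4,5,6,7}

Answer: 10 steps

v3: 8,4,-2,-2,-2,-2,-2,-2
v2: -4,-4,-4,-4,-4,-4,-4,-4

steps = 10; useful = 55; efficiency = 55/80 = 11/16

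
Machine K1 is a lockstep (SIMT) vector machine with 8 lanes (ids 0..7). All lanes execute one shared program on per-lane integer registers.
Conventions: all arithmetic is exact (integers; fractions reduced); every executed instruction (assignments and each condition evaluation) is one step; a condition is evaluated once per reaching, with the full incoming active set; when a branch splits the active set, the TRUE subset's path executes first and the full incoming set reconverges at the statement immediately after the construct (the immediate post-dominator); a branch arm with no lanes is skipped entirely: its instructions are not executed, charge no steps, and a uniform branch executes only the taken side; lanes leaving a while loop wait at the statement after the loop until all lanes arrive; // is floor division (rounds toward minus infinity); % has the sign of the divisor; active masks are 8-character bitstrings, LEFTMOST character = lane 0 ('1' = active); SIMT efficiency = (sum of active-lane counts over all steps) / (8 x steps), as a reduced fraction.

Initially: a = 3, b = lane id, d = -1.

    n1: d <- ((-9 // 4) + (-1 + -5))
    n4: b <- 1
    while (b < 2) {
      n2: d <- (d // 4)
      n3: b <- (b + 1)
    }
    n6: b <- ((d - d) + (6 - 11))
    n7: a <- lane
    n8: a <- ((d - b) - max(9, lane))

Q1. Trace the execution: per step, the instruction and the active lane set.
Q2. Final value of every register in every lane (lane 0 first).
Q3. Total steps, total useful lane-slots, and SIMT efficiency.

step 0: d <- ((-9 // 4) + (-1 + -5)) 11111111
step 1: b <- 1                       11111111
step 2: eval (b < 2)                 11111111
step 3: d <- (d // 4)                11111111
step 4: b <- (b + 1)                 11111111
step 5: eval (b < 2)                 11111111
step 6: b <- ((d - d) + (6 - 11))    11111111
step 7: a <- lane                    11111111
step 8: a <- ((d - b) - max(9, lane)) 11111111

Answer: 9 steps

a: -7,-7,-7,-7,-7,-7,-7,-7
b: -5,-5,-5,-5,-5,-5,-5,-5
d: -3,-3,-3,-3,-3,-3,-3,-3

steps = 9; useful = 72; efficiency = 72/72 = 1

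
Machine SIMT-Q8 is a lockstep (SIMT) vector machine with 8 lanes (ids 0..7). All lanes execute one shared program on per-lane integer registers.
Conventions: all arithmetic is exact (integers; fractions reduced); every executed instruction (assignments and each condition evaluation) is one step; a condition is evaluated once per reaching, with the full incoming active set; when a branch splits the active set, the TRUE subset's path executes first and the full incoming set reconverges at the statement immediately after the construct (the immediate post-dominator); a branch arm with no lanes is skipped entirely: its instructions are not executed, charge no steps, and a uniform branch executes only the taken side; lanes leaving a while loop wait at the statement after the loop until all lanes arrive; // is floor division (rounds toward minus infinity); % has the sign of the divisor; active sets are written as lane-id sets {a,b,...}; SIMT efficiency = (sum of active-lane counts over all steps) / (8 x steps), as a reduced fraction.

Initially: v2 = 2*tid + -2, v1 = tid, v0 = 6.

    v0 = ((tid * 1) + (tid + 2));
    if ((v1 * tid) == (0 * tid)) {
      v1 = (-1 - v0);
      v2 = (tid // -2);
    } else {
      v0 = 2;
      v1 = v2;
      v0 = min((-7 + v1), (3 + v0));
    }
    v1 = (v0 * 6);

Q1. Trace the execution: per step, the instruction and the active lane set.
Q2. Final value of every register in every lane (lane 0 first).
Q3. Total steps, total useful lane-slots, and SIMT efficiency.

step 0: v0 <- ((tid * 1) + (tid + 2)) {0,1,2,3,4,5,6,7}
step 1: eval ((v1 * tid) == (0 * tid)) {0,1,2,3,4,5,6,7}
step 2: v1 <- (-1 - v0)              {0}
step 3: v2 <- (tid // -2)            {0}
step 4: v0 <- 2                      {1,2,3,4,5,6,7}
step 5: v1 <- v2                     {1,2,3,4,5,6,7}
step 6: v0 <- min((-7 + v1), (3 + v0)) {1,2,3,4,5,6,7}
step 7: v1 <- (v0 * 6)               {0,1,2,3,4,5,6,7}

Answer: 8 steps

v2: 0,0,2,4,6,8,10,12
v1: 12,-42,-30,-18,-6,6,18,30
v0: 2,-7,-5,-3,-1,1,3,5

steps = 8; useful = 47; efficiency = 47/64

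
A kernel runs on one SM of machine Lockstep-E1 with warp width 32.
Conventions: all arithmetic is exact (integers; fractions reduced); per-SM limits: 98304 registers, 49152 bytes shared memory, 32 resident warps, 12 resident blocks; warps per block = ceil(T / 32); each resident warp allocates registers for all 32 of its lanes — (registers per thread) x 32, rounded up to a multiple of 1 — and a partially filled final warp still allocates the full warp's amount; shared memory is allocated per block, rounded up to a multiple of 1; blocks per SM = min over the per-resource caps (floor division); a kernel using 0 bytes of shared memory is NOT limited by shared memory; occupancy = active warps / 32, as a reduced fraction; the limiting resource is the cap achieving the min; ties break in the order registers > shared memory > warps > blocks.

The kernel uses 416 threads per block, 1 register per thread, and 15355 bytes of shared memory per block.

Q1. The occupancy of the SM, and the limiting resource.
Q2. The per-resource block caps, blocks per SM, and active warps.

Answer: occupancy 13/16, limited by warps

registers: 236 blocks
shared memory: 3 blocks
warps: 2 blocks
blocks: 12 blocks

Answer: 2 blocks, 26 active warps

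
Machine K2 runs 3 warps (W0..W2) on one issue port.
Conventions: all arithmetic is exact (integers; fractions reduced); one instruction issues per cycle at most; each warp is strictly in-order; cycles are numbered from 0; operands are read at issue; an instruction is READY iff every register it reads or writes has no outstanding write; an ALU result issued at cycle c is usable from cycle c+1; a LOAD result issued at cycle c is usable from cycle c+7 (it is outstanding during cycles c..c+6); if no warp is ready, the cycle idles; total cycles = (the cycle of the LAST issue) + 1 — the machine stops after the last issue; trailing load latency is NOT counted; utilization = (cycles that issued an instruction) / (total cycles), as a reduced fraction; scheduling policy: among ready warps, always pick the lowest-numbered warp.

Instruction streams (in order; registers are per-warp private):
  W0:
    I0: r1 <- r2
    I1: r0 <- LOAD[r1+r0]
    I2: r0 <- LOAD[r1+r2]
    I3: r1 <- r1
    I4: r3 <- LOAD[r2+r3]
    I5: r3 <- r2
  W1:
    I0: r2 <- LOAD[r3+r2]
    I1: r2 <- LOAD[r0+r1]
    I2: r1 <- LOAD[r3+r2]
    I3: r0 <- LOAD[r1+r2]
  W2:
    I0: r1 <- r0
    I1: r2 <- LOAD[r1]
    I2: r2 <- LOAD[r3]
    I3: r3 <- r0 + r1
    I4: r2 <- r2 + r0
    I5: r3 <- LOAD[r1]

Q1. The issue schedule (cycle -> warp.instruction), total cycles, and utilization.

cycle 0: W0.I0
cycle 1: W0.I1
cycle 2: W1.I0
cycle 3: W2.I0
cycle 4: W2.I1
cycle 5: idle
cycle 6: idle
cycle 7: idle
cycle 8: W0.I2
cycle 9: W0.I3
cycle 10: W0.I4
cycle 11: W1.I1
cycle 12: W2.I2
cycle 13: W2.I3
cycle 14: idle
cycle 15: idle
cycle 16: idle
cycle 17: W0.I5
cycle 18: W1.I2
cycle 19: W2.I4
cycle 20: W2.I5
cycle 21: idle
cycle 22: idle
cycle 23: idle
cycle 24: idle
cycle 25: W1.I3

Answer: 26 cycles, utilization 8/13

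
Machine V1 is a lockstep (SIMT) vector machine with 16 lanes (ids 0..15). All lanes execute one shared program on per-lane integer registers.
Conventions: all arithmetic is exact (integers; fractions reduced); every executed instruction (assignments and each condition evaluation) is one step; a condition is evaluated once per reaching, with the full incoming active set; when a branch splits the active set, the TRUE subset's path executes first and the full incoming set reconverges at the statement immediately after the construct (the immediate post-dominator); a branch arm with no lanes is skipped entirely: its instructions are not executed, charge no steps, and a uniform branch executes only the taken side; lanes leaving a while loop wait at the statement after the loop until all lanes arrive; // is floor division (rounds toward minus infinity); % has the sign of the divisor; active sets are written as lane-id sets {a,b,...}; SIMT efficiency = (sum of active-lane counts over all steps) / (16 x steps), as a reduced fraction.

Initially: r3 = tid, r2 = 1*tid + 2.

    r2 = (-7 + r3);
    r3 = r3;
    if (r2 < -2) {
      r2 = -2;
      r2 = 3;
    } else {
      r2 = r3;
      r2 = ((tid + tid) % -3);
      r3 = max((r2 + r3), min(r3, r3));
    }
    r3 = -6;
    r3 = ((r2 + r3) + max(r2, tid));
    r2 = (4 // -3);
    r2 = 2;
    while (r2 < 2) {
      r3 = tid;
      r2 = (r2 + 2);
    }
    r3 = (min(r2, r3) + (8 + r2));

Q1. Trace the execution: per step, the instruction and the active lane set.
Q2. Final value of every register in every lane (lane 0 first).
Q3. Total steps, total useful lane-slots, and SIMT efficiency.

step 0: r2 <- (-7 + r3)              {0,1,2,3,4,5,6,7,8,9,10,11,12,13,14,15}
step 1: r3 <- r3                     {0,1,2,3,4,5,6,7,8,9,10,11,12,13,14,15}
step 2: eval (r2 < -2)               {0,1,2,3,4,5,6,7,8,9,10,11,12,13,14,15}
step 3: r2 <- -2                     {0,1,2,3,4}
step 4: r2 <- 3                      {0,1,2,3,4}
step 5: r2 <- r3                     {5,6,7,8,9,10,11,12,13,14,15}
step 6: r2 <- ((tid + tid) % -3)     {5,6,7,8,9,10,11,12,13,14,15}
step 7: r3 <- max((r2 + r3), min(r3, r3)) {5,6,7,8,9,10,11,12,13,14,15}
step 8: r3 <- -6                     {0,1,2,3,4,5,6,7,8,9,10,11,12,13,14,15}
step 9: r3 <- ((r2 + r3) + max(r2, tid)) {0,1,2,3,4,5,6,7,8,9,10,11,12,13,14,15}
step 10: r2 <- (4 // -3)              {0,1,2,3,4,5,6,7,8,9,10,11,12,13,14,15}
step 11: r2 <- 2                      {0,1,2,3,4,5,6,7,8,9,10,11,12,13,14,15}
step 12: eval (r2 < 2)                {0,1,2,3,4,5,6,7,8,9,10,11,12,13,14,15}
step 13: r3 <- (min(r2, r3) + (8 + r2)) {0,1,2,3,4,5,6,7,8,9,10,11,12,13,14,15}

Answer: 14 steps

r3: 10,10,10,10,11,7,10,10,10,12,12,12,12,12,12,12
r2: 2,2,2,2,2,2,2,2,2,2,2,2,2,2,2,2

steps = 14; useful = 187; efficiency = 187/224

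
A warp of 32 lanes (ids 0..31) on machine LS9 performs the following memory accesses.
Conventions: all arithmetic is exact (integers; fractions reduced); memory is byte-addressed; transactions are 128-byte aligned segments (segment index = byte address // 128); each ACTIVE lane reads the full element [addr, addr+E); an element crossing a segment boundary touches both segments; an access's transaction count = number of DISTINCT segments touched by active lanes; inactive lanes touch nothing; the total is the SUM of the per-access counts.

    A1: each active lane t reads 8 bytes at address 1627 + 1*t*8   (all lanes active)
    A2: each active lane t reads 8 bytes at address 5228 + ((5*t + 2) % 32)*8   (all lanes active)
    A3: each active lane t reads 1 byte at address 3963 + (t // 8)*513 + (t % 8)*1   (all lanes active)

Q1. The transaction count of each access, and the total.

A1: 3 transactions
A2: 3 transactions
A3: 8 transactions

Answer: 3,3,8; total 14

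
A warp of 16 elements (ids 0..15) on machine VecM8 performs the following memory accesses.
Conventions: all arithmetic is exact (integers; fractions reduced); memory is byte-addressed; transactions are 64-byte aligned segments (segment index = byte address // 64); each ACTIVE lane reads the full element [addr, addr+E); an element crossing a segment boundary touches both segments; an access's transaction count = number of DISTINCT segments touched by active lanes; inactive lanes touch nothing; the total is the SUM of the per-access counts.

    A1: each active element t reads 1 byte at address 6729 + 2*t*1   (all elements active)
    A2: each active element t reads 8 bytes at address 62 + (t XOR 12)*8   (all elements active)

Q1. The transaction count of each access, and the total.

A1: 1 transaction
A2: 3 transactions

Answer: 1,3; total 4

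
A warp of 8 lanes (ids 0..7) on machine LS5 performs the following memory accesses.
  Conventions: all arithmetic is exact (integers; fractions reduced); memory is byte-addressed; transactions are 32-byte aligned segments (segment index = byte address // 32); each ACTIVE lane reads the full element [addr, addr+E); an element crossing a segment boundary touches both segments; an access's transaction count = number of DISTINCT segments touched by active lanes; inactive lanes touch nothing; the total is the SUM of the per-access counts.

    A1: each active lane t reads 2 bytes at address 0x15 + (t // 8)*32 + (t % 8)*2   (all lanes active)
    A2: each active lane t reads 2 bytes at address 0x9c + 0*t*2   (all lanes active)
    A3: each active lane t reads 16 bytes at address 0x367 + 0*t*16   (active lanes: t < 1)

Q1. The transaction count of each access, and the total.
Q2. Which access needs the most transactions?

A1: 2 transactions
A2: 1 transaction
A3: 1 transaction

Answer: 2,1,1; total 4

Answer: A1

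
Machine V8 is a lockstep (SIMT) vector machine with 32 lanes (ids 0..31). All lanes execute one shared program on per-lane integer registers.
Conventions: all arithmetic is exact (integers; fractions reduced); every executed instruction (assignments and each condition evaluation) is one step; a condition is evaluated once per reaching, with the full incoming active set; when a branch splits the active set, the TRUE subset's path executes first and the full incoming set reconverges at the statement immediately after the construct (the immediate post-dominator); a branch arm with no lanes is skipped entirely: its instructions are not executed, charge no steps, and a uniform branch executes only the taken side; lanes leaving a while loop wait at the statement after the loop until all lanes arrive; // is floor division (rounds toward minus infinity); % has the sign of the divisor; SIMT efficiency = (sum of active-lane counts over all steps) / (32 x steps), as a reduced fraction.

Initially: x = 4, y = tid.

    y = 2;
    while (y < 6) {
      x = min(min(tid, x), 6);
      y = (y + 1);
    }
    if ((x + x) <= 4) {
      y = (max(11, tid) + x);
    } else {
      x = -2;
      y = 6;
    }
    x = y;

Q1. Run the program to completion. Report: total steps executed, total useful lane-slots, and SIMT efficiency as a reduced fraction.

Answer: 19 steps, 573 useful, 573/608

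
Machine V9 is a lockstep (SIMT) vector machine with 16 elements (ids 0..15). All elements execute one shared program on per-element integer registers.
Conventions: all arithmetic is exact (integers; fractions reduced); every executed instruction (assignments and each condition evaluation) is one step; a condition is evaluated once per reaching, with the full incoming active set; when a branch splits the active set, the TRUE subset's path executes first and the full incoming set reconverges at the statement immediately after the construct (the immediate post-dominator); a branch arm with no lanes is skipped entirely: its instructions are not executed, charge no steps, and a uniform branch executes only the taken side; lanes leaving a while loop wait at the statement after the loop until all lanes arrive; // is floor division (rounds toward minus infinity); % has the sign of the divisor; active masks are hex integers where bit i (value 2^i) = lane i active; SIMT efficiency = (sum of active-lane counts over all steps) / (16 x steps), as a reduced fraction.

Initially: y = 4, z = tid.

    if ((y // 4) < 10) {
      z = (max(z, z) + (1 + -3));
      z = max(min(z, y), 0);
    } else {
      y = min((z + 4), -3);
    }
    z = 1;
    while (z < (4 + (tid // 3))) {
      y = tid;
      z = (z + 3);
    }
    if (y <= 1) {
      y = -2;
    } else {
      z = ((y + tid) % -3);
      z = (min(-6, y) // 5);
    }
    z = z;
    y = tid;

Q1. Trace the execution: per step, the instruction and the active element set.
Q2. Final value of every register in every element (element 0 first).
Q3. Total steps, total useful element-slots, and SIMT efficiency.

step 0: eval ((y // 4) < 10)         0xffff
step 1: z <- (max(z, z) + (1 + -3))  0xffff
step 2: z <- max(min(z, y), 0)       0xffff
step 3: z <- 1                       0xffff
step 4: eval (z < (4 + (tid // 3)))  0xffff
step 5: y <- tid                     0xffff
step 6: z <- (z + 3)                 0xffff
step 7: eval (z < (4 + (tid // 3)))  0xffff
step 8: y <- tid                     0xfff8
step 9: z <- (z + 3)                 0xfff8
step 10: eval (z < (4 + (tid // 3)))  0xfff8
step 11: y <- tid                     0xf000
step 12: z <- (z + 3)                 0xf000
step 13: eval (z < (4 + (tid // 3)))  0xf000
step 14: eval (y <= 1)                0xffff
step 15: y <- -2                      0x0003
step 16: z <- ((y + tid) % -3)        0xfffc
step 17: z <- (min(-6, y) // 5)       0xfffc
step 18: z <- z                       0xffff
step 19: y <- tid                     0xffff

Answer: 20 steps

y: 0,1,2,3,4,5,6,7,8,9,10,11,12,13,14,15
z: 4,4,-2,-2,-2,-2,-2,-2,-2,-2,-2,-2,-2,-2,-2,-2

steps = 20; useful = 257; efficiency = 257/320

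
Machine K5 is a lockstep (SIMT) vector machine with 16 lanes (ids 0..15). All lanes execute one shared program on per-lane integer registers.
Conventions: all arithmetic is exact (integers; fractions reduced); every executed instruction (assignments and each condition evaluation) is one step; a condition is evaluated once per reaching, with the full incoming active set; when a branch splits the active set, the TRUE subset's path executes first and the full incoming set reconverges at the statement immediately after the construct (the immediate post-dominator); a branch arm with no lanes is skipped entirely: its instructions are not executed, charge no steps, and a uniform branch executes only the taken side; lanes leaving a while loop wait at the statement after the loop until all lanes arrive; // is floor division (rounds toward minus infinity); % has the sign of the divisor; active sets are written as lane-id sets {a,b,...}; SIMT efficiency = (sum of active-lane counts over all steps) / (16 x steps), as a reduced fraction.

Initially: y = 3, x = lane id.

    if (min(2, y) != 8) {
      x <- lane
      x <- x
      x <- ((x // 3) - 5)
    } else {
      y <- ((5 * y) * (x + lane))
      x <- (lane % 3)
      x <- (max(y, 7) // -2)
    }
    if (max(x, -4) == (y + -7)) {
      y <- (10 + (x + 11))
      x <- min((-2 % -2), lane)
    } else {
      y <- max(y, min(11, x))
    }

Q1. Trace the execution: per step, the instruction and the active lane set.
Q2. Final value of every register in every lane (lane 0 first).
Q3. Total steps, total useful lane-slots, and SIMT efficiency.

step 0: eval (min(2, y) != 8)        {0,1,2,3,4,5,6,7,8,9,10,11,12,13,14,15}
step 1: x <- lane                    {0,1,2,3,4,5,6,7,8,9,10,11,12,13,14,15}
step 2: x <- x                       {0,1,2,3,4,5,6,7,8,9,10,11,12,13,14,15}
step 3: x <- ((x // 3) - 5)          {0,1,2,3,4,5,6,7,8,9,10,11,12,13,14,15}
step 4: eval (max(x, -4) == (y + -7)) {0,1,2,3,4,5,6,7,8,9,10,11,12,13,14,15}
step 5: y <- (10 + (x + 11))         {0,1,2,3,4,5}
step 6: x <- min((-2 % -2), lane)    {0,1,2,3,4,5}
step 7: y <- max(y, min(11, x))      {6,7,8,9,10,11,12,13,14,15}

Answer: 8 steps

y: 16,16,16,17,17,17,3,3,3,3,3,3,3,3,3,3
x: 0,0,0,0,0,0,-3,-3,-3,-2,-2,-2,-1,-1,-1,0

steps = 8; useful = 102; efficiency = 102/128 = 51/64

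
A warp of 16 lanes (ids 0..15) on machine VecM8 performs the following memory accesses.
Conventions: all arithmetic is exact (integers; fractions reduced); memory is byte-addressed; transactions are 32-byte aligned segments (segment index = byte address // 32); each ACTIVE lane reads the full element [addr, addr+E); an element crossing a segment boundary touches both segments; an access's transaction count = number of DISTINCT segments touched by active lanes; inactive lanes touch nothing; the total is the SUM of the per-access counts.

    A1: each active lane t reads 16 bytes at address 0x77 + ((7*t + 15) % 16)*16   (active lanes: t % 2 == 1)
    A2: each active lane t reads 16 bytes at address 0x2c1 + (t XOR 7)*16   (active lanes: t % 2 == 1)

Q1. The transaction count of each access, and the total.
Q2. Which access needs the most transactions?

A1: 9 transactions
A2: 8 transactions

Answer: 9,8; total 17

Answer: A1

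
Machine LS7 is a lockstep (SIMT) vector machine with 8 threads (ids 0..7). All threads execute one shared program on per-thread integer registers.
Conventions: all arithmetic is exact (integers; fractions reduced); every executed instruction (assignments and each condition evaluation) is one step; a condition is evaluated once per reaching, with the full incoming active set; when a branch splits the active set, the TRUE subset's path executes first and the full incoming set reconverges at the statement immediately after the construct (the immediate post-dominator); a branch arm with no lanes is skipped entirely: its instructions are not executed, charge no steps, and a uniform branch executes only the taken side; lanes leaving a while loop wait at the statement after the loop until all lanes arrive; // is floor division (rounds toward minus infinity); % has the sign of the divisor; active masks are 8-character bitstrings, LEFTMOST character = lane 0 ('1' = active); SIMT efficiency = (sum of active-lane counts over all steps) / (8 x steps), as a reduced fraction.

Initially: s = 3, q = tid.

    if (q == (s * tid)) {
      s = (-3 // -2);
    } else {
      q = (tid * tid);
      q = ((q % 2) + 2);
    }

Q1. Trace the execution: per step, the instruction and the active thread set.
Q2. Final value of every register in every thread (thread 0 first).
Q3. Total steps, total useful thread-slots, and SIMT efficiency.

step 0: eval (q == (s * tid))        11111111
step 1: s <- (-3 // -2)              10000000
step 2: q <- (tid * tid)             01111111
step 3: q <- ((q % 2) + 2)           01111111

Answer: 4 steps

s: 1,3,3,3,3,3,3,3
q: 0,3,2,3,2,3,2,3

steps = 4; useful = 23; efficiency = 23/32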